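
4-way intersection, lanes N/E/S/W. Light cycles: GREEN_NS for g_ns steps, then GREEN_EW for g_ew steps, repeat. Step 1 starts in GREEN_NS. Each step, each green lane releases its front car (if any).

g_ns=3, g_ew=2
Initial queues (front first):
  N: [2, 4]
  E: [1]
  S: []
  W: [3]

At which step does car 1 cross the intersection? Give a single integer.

Step 1 [NS]: N:car2-GO,E:wait,S:empty,W:wait | queues: N=1 E=1 S=0 W=1
Step 2 [NS]: N:car4-GO,E:wait,S:empty,W:wait | queues: N=0 E=1 S=0 W=1
Step 3 [NS]: N:empty,E:wait,S:empty,W:wait | queues: N=0 E=1 S=0 W=1
Step 4 [EW]: N:wait,E:car1-GO,S:wait,W:car3-GO | queues: N=0 E=0 S=0 W=0
Car 1 crosses at step 4

4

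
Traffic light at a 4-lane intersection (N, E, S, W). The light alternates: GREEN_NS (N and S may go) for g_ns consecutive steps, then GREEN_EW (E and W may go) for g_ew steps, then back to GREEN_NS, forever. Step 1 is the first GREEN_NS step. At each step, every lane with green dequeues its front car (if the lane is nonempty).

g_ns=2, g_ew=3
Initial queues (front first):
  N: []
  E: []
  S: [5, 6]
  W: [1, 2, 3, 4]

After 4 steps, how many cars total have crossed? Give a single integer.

Step 1 [NS]: N:empty,E:wait,S:car5-GO,W:wait | queues: N=0 E=0 S=1 W=4
Step 2 [NS]: N:empty,E:wait,S:car6-GO,W:wait | queues: N=0 E=0 S=0 W=4
Step 3 [EW]: N:wait,E:empty,S:wait,W:car1-GO | queues: N=0 E=0 S=0 W=3
Step 4 [EW]: N:wait,E:empty,S:wait,W:car2-GO | queues: N=0 E=0 S=0 W=2
Cars crossed by step 4: 4

Answer: 4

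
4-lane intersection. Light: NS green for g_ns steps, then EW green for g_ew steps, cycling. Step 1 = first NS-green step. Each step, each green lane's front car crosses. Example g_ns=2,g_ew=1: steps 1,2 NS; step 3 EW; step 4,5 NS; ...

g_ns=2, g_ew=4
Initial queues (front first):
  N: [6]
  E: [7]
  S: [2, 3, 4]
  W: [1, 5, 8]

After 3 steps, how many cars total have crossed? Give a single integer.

Step 1 [NS]: N:car6-GO,E:wait,S:car2-GO,W:wait | queues: N=0 E=1 S=2 W=3
Step 2 [NS]: N:empty,E:wait,S:car3-GO,W:wait | queues: N=0 E=1 S=1 W=3
Step 3 [EW]: N:wait,E:car7-GO,S:wait,W:car1-GO | queues: N=0 E=0 S=1 W=2
Cars crossed by step 3: 5

Answer: 5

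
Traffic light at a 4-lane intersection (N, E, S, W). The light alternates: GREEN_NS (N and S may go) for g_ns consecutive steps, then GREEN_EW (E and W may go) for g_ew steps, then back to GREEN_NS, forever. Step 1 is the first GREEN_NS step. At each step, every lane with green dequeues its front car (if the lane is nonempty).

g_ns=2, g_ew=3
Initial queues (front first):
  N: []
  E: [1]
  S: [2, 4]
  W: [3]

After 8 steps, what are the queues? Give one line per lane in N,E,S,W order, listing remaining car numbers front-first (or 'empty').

Step 1 [NS]: N:empty,E:wait,S:car2-GO,W:wait | queues: N=0 E=1 S=1 W=1
Step 2 [NS]: N:empty,E:wait,S:car4-GO,W:wait | queues: N=0 E=1 S=0 W=1
Step 3 [EW]: N:wait,E:car1-GO,S:wait,W:car3-GO | queues: N=0 E=0 S=0 W=0

N: empty
E: empty
S: empty
W: empty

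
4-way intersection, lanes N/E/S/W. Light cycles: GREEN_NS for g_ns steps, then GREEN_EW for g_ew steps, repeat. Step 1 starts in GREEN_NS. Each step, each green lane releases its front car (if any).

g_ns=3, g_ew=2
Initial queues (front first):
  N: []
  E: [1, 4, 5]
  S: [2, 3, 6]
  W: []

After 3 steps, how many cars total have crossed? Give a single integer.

Answer: 3

Derivation:
Step 1 [NS]: N:empty,E:wait,S:car2-GO,W:wait | queues: N=0 E=3 S=2 W=0
Step 2 [NS]: N:empty,E:wait,S:car3-GO,W:wait | queues: N=0 E=3 S=1 W=0
Step 3 [NS]: N:empty,E:wait,S:car6-GO,W:wait | queues: N=0 E=3 S=0 W=0
Cars crossed by step 3: 3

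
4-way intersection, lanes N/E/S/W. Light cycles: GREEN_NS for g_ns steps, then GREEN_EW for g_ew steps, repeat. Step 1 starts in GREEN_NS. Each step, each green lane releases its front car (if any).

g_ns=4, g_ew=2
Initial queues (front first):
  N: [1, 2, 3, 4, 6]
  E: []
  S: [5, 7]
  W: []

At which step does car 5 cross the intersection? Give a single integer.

Step 1 [NS]: N:car1-GO,E:wait,S:car5-GO,W:wait | queues: N=4 E=0 S=1 W=0
Step 2 [NS]: N:car2-GO,E:wait,S:car7-GO,W:wait | queues: N=3 E=0 S=0 W=0
Step 3 [NS]: N:car3-GO,E:wait,S:empty,W:wait | queues: N=2 E=0 S=0 W=0
Step 4 [NS]: N:car4-GO,E:wait,S:empty,W:wait | queues: N=1 E=0 S=0 W=0
Step 5 [EW]: N:wait,E:empty,S:wait,W:empty | queues: N=1 E=0 S=0 W=0
Step 6 [EW]: N:wait,E:empty,S:wait,W:empty | queues: N=1 E=0 S=0 W=0
Step 7 [NS]: N:car6-GO,E:wait,S:empty,W:wait | queues: N=0 E=0 S=0 W=0
Car 5 crosses at step 1

1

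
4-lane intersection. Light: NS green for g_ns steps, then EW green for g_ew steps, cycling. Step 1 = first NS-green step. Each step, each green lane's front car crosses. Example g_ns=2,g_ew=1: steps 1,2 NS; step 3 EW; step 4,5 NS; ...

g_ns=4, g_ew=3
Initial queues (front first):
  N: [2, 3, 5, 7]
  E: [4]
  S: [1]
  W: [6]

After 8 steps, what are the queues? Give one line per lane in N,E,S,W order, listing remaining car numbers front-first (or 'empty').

Step 1 [NS]: N:car2-GO,E:wait,S:car1-GO,W:wait | queues: N=3 E=1 S=0 W=1
Step 2 [NS]: N:car3-GO,E:wait,S:empty,W:wait | queues: N=2 E=1 S=0 W=1
Step 3 [NS]: N:car5-GO,E:wait,S:empty,W:wait | queues: N=1 E=1 S=0 W=1
Step 4 [NS]: N:car7-GO,E:wait,S:empty,W:wait | queues: N=0 E=1 S=0 W=1
Step 5 [EW]: N:wait,E:car4-GO,S:wait,W:car6-GO | queues: N=0 E=0 S=0 W=0

N: empty
E: empty
S: empty
W: empty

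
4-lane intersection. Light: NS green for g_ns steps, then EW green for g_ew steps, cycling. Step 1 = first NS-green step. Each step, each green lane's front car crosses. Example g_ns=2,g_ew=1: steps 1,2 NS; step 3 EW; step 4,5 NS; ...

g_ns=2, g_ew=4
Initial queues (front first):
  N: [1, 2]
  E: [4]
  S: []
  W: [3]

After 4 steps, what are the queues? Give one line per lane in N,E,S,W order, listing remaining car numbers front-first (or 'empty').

Step 1 [NS]: N:car1-GO,E:wait,S:empty,W:wait | queues: N=1 E=1 S=0 W=1
Step 2 [NS]: N:car2-GO,E:wait,S:empty,W:wait | queues: N=0 E=1 S=0 W=1
Step 3 [EW]: N:wait,E:car4-GO,S:wait,W:car3-GO | queues: N=0 E=0 S=0 W=0

N: empty
E: empty
S: empty
W: empty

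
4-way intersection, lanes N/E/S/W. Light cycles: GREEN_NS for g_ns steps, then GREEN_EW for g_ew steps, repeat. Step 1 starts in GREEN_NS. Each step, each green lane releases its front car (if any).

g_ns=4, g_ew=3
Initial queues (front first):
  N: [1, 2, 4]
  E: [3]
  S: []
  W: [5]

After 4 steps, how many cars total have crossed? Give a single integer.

Answer: 3

Derivation:
Step 1 [NS]: N:car1-GO,E:wait,S:empty,W:wait | queues: N=2 E=1 S=0 W=1
Step 2 [NS]: N:car2-GO,E:wait,S:empty,W:wait | queues: N=1 E=1 S=0 W=1
Step 3 [NS]: N:car4-GO,E:wait,S:empty,W:wait | queues: N=0 E=1 S=0 W=1
Step 4 [NS]: N:empty,E:wait,S:empty,W:wait | queues: N=0 E=1 S=0 W=1
Cars crossed by step 4: 3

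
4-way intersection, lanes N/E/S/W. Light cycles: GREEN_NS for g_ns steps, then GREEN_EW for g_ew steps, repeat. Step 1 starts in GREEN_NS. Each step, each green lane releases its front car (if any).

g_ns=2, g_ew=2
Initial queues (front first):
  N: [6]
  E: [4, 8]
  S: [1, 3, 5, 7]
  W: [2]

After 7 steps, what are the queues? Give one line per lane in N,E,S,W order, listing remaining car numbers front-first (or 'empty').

Step 1 [NS]: N:car6-GO,E:wait,S:car1-GO,W:wait | queues: N=0 E=2 S=3 W=1
Step 2 [NS]: N:empty,E:wait,S:car3-GO,W:wait | queues: N=0 E=2 S=2 W=1
Step 3 [EW]: N:wait,E:car4-GO,S:wait,W:car2-GO | queues: N=0 E=1 S=2 W=0
Step 4 [EW]: N:wait,E:car8-GO,S:wait,W:empty | queues: N=0 E=0 S=2 W=0
Step 5 [NS]: N:empty,E:wait,S:car5-GO,W:wait | queues: N=0 E=0 S=1 W=0
Step 6 [NS]: N:empty,E:wait,S:car7-GO,W:wait | queues: N=0 E=0 S=0 W=0

N: empty
E: empty
S: empty
W: empty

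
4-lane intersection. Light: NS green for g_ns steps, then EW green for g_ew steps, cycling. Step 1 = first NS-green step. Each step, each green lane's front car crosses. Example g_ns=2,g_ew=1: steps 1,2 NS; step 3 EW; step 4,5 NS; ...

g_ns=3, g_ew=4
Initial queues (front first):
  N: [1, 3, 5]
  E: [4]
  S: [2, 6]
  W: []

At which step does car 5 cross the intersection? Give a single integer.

Step 1 [NS]: N:car1-GO,E:wait,S:car2-GO,W:wait | queues: N=2 E=1 S=1 W=0
Step 2 [NS]: N:car3-GO,E:wait,S:car6-GO,W:wait | queues: N=1 E=1 S=0 W=0
Step 3 [NS]: N:car5-GO,E:wait,S:empty,W:wait | queues: N=0 E=1 S=0 W=0
Step 4 [EW]: N:wait,E:car4-GO,S:wait,W:empty | queues: N=0 E=0 S=0 W=0
Car 5 crosses at step 3

3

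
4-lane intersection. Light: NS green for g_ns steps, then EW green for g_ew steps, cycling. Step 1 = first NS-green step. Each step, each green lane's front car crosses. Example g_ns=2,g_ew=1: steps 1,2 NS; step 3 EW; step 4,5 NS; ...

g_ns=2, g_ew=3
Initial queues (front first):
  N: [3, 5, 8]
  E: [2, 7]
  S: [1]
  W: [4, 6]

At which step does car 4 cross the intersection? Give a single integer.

Step 1 [NS]: N:car3-GO,E:wait,S:car1-GO,W:wait | queues: N=2 E=2 S=0 W=2
Step 2 [NS]: N:car5-GO,E:wait,S:empty,W:wait | queues: N=1 E=2 S=0 W=2
Step 3 [EW]: N:wait,E:car2-GO,S:wait,W:car4-GO | queues: N=1 E=1 S=0 W=1
Step 4 [EW]: N:wait,E:car7-GO,S:wait,W:car6-GO | queues: N=1 E=0 S=0 W=0
Step 5 [EW]: N:wait,E:empty,S:wait,W:empty | queues: N=1 E=0 S=0 W=0
Step 6 [NS]: N:car8-GO,E:wait,S:empty,W:wait | queues: N=0 E=0 S=0 W=0
Car 4 crosses at step 3

3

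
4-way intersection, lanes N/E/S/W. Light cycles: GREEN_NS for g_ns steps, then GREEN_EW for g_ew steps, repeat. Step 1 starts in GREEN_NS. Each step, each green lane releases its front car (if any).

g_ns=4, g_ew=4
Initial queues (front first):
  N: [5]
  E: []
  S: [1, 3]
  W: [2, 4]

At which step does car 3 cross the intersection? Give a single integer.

Step 1 [NS]: N:car5-GO,E:wait,S:car1-GO,W:wait | queues: N=0 E=0 S=1 W=2
Step 2 [NS]: N:empty,E:wait,S:car3-GO,W:wait | queues: N=0 E=0 S=0 W=2
Step 3 [NS]: N:empty,E:wait,S:empty,W:wait | queues: N=0 E=0 S=0 W=2
Step 4 [NS]: N:empty,E:wait,S:empty,W:wait | queues: N=0 E=0 S=0 W=2
Step 5 [EW]: N:wait,E:empty,S:wait,W:car2-GO | queues: N=0 E=0 S=0 W=1
Step 6 [EW]: N:wait,E:empty,S:wait,W:car4-GO | queues: N=0 E=0 S=0 W=0
Car 3 crosses at step 2

2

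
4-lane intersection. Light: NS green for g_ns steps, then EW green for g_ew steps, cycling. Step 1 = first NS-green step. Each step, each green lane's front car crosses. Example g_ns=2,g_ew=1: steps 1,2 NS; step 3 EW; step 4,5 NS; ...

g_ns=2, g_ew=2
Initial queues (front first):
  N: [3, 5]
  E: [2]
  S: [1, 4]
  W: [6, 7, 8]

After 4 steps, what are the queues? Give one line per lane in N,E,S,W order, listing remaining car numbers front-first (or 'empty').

Step 1 [NS]: N:car3-GO,E:wait,S:car1-GO,W:wait | queues: N=1 E=1 S=1 W=3
Step 2 [NS]: N:car5-GO,E:wait,S:car4-GO,W:wait | queues: N=0 E=1 S=0 W=3
Step 3 [EW]: N:wait,E:car2-GO,S:wait,W:car6-GO | queues: N=0 E=0 S=0 W=2
Step 4 [EW]: N:wait,E:empty,S:wait,W:car7-GO | queues: N=0 E=0 S=0 W=1

N: empty
E: empty
S: empty
W: 8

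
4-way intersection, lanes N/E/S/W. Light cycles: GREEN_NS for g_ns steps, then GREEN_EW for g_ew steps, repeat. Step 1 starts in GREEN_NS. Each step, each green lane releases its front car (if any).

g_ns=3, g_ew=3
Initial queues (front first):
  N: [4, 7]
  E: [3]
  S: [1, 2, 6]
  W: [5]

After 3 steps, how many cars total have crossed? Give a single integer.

Step 1 [NS]: N:car4-GO,E:wait,S:car1-GO,W:wait | queues: N=1 E=1 S=2 W=1
Step 2 [NS]: N:car7-GO,E:wait,S:car2-GO,W:wait | queues: N=0 E=1 S=1 W=1
Step 3 [NS]: N:empty,E:wait,S:car6-GO,W:wait | queues: N=0 E=1 S=0 W=1
Cars crossed by step 3: 5

Answer: 5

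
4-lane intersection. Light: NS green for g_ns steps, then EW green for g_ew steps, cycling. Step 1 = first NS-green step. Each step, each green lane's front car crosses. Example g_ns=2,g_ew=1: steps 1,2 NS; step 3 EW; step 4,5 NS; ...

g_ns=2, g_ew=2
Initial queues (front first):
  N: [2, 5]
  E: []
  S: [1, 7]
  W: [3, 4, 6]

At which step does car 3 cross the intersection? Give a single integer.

Step 1 [NS]: N:car2-GO,E:wait,S:car1-GO,W:wait | queues: N=1 E=0 S=1 W=3
Step 2 [NS]: N:car5-GO,E:wait,S:car7-GO,W:wait | queues: N=0 E=0 S=0 W=3
Step 3 [EW]: N:wait,E:empty,S:wait,W:car3-GO | queues: N=0 E=0 S=0 W=2
Step 4 [EW]: N:wait,E:empty,S:wait,W:car4-GO | queues: N=0 E=0 S=0 W=1
Step 5 [NS]: N:empty,E:wait,S:empty,W:wait | queues: N=0 E=0 S=0 W=1
Step 6 [NS]: N:empty,E:wait,S:empty,W:wait | queues: N=0 E=0 S=0 W=1
Step 7 [EW]: N:wait,E:empty,S:wait,W:car6-GO | queues: N=0 E=0 S=0 W=0
Car 3 crosses at step 3

3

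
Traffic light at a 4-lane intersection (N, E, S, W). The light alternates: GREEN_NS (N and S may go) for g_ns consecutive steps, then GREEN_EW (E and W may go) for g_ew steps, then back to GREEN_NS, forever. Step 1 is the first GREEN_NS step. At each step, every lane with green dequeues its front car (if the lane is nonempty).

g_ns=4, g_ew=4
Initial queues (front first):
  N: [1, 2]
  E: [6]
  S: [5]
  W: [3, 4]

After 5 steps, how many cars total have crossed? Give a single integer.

Answer: 5

Derivation:
Step 1 [NS]: N:car1-GO,E:wait,S:car5-GO,W:wait | queues: N=1 E=1 S=0 W=2
Step 2 [NS]: N:car2-GO,E:wait,S:empty,W:wait | queues: N=0 E=1 S=0 W=2
Step 3 [NS]: N:empty,E:wait,S:empty,W:wait | queues: N=0 E=1 S=0 W=2
Step 4 [NS]: N:empty,E:wait,S:empty,W:wait | queues: N=0 E=1 S=0 W=2
Step 5 [EW]: N:wait,E:car6-GO,S:wait,W:car3-GO | queues: N=0 E=0 S=0 W=1
Cars crossed by step 5: 5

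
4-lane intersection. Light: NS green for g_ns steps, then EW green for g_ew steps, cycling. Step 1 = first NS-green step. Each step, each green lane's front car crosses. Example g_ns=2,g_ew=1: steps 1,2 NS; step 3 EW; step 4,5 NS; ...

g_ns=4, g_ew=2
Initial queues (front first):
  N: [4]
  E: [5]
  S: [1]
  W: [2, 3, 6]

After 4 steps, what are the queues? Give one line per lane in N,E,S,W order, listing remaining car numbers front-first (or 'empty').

Step 1 [NS]: N:car4-GO,E:wait,S:car1-GO,W:wait | queues: N=0 E=1 S=0 W=3
Step 2 [NS]: N:empty,E:wait,S:empty,W:wait | queues: N=0 E=1 S=0 W=3
Step 3 [NS]: N:empty,E:wait,S:empty,W:wait | queues: N=0 E=1 S=0 W=3
Step 4 [NS]: N:empty,E:wait,S:empty,W:wait | queues: N=0 E=1 S=0 W=3

N: empty
E: 5
S: empty
W: 2 3 6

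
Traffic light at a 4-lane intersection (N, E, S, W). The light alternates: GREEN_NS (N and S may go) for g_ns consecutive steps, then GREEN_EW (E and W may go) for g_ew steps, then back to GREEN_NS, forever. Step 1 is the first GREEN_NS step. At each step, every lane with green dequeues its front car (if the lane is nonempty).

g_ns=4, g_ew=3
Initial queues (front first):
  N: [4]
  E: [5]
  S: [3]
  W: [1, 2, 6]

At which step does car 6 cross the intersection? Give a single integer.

Step 1 [NS]: N:car4-GO,E:wait,S:car3-GO,W:wait | queues: N=0 E=1 S=0 W=3
Step 2 [NS]: N:empty,E:wait,S:empty,W:wait | queues: N=0 E=1 S=0 W=3
Step 3 [NS]: N:empty,E:wait,S:empty,W:wait | queues: N=0 E=1 S=0 W=3
Step 4 [NS]: N:empty,E:wait,S:empty,W:wait | queues: N=0 E=1 S=0 W=3
Step 5 [EW]: N:wait,E:car5-GO,S:wait,W:car1-GO | queues: N=0 E=0 S=0 W=2
Step 6 [EW]: N:wait,E:empty,S:wait,W:car2-GO | queues: N=0 E=0 S=0 W=1
Step 7 [EW]: N:wait,E:empty,S:wait,W:car6-GO | queues: N=0 E=0 S=0 W=0
Car 6 crosses at step 7

7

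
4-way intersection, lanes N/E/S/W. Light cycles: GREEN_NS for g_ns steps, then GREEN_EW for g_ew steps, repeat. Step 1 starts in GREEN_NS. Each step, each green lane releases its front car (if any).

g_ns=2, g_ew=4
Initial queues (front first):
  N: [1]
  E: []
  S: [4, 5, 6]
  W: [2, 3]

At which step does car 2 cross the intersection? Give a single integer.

Step 1 [NS]: N:car1-GO,E:wait,S:car4-GO,W:wait | queues: N=0 E=0 S=2 W=2
Step 2 [NS]: N:empty,E:wait,S:car5-GO,W:wait | queues: N=0 E=0 S=1 W=2
Step 3 [EW]: N:wait,E:empty,S:wait,W:car2-GO | queues: N=0 E=0 S=1 W=1
Step 4 [EW]: N:wait,E:empty,S:wait,W:car3-GO | queues: N=0 E=0 S=1 W=0
Step 5 [EW]: N:wait,E:empty,S:wait,W:empty | queues: N=0 E=0 S=1 W=0
Step 6 [EW]: N:wait,E:empty,S:wait,W:empty | queues: N=0 E=0 S=1 W=0
Step 7 [NS]: N:empty,E:wait,S:car6-GO,W:wait | queues: N=0 E=0 S=0 W=0
Car 2 crosses at step 3

3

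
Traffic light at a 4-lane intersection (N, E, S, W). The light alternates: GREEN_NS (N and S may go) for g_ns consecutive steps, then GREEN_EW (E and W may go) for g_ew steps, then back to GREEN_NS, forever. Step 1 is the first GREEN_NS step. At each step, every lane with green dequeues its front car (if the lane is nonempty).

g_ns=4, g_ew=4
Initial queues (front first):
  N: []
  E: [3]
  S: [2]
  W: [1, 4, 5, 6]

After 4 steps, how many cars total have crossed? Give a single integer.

Step 1 [NS]: N:empty,E:wait,S:car2-GO,W:wait | queues: N=0 E=1 S=0 W=4
Step 2 [NS]: N:empty,E:wait,S:empty,W:wait | queues: N=0 E=1 S=0 W=4
Step 3 [NS]: N:empty,E:wait,S:empty,W:wait | queues: N=0 E=1 S=0 W=4
Step 4 [NS]: N:empty,E:wait,S:empty,W:wait | queues: N=0 E=1 S=0 W=4
Cars crossed by step 4: 1

Answer: 1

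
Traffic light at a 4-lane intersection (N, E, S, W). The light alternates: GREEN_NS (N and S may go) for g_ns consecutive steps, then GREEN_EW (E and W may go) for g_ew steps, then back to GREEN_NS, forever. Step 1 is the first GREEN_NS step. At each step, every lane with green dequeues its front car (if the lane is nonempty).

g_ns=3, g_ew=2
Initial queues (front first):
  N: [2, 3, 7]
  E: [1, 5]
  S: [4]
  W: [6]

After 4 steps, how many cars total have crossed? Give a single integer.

Step 1 [NS]: N:car2-GO,E:wait,S:car4-GO,W:wait | queues: N=2 E=2 S=0 W=1
Step 2 [NS]: N:car3-GO,E:wait,S:empty,W:wait | queues: N=1 E=2 S=0 W=1
Step 3 [NS]: N:car7-GO,E:wait,S:empty,W:wait | queues: N=0 E=2 S=0 W=1
Step 4 [EW]: N:wait,E:car1-GO,S:wait,W:car6-GO | queues: N=0 E=1 S=0 W=0
Cars crossed by step 4: 6

Answer: 6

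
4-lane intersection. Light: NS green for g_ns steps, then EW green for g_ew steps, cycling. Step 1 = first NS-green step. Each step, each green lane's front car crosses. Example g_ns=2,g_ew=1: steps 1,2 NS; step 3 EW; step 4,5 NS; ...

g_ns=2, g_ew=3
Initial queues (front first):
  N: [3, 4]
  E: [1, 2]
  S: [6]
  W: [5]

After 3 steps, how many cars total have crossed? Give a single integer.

Answer: 5

Derivation:
Step 1 [NS]: N:car3-GO,E:wait,S:car6-GO,W:wait | queues: N=1 E=2 S=0 W=1
Step 2 [NS]: N:car4-GO,E:wait,S:empty,W:wait | queues: N=0 E=2 S=0 W=1
Step 3 [EW]: N:wait,E:car1-GO,S:wait,W:car5-GO | queues: N=0 E=1 S=0 W=0
Cars crossed by step 3: 5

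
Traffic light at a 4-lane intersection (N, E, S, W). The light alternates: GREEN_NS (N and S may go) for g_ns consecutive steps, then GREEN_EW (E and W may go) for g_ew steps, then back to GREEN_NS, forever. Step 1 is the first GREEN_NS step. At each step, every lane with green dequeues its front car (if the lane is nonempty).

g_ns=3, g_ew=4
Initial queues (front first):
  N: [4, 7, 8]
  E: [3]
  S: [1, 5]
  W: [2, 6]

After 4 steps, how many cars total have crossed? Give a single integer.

Step 1 [NS]: N:car4-GO,E:wait,S:car1-GO,W:wait | queues: N=2 E=1 S=1 W=2
Step 2 [NS]: N:car7-GO,E:wait,S:car5-GO,W:wait | queues: N=1 E=1 S=0 W=2
Step 3 [NS]: N:car8-GO,E:wait,S:empty,W:wait | queues: N=0 E=1 S=0 W=2
Step 4 [EW]: N:wait,E:car3-GO,S:wait,W:car2-GO | queues: N=0 E=0 S=0 W=1
Cars crossed by step 4: 7

Answer: 7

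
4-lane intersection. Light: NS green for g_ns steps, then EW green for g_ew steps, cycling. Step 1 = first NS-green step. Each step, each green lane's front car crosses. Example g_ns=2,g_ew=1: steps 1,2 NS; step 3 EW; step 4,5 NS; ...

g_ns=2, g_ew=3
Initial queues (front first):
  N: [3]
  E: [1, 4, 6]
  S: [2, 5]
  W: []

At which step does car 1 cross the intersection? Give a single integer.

Step 1 [NS]: N:car3-GO,E:wait,S:car2-GO,W:wait | queues: N=0 E=3 S=1 W=0
Step 2 [NS]: N:empty,E:wait,S:car5-GO,W:wait | queues: N=0 E=3 S=0 W=0
Step 3 [EW]: N:wait,E:car1-GO,S:wait,W:empty | queues: N=0 E=2 S=0 W=0
Step 4 [EW]: N:wait,E:car4-GO,S:wait,W:empty | queues: N=0 E=1 S=0 W=0
Step 5 [EW]: N:wait,E:car6-GO,S:wait,W:empty | queues: N=0 E=0 S=0 W=0
Car 1 crosses at step 3

3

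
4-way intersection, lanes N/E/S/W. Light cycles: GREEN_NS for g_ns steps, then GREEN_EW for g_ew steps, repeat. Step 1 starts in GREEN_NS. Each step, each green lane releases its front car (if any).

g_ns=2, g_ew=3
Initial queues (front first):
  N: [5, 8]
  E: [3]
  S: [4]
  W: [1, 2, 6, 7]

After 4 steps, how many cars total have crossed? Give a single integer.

Step 1 [NS]: N:car5-GO,E:wait,S:car4-GO,W:wait | queues: N=1 E=1 S=0 W=4
Step 2 [NS]: N:car8-GO,E:wait,S:empty,W:wait | queues: N=0 E=1 S=0 W=4
Step 3 [EW]: N:wait,E:car3-GO,S:wait,W:car1-GO | queues: N=0 E=0 S=0 W=3
Step 4 [EW]: N:wait,E:empty,S:wait,W:car2-GO | queues: N=0 E=0 S=0 W=2
Cars crossed by step 4: 6

Answer: 6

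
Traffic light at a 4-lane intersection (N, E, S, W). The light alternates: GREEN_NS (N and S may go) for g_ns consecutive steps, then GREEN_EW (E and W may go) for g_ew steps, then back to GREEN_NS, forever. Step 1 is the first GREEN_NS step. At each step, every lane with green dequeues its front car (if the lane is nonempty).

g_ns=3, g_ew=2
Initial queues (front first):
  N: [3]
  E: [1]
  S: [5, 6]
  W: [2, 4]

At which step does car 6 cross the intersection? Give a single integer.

Step 1 [NS]: N:car3-GO,E:wait,S:car5-GO,W:wait | queues: N=0 E=1 S=1 W=2
Step 2 [NS]: N:empty,E:wait,S:car6-GO,W:wait | queues: N=0 E=1 S=0 W=2
Step 3 [NS]: N:empty,E:wait,S:empty,W:wait | queues: N=0 E=1 S=0 W=2
Step 4 [EW]: N:wait,E:car1-GO,S:wait,W:car2-GO | queues: N=0 E=0 S=0 W=1
Step 5 [EW]: N:wait,E:empty,S:wait,W:car4-GO | queues: N=0 E=0 S=0 W=0
Car 6 crosses at step 2

2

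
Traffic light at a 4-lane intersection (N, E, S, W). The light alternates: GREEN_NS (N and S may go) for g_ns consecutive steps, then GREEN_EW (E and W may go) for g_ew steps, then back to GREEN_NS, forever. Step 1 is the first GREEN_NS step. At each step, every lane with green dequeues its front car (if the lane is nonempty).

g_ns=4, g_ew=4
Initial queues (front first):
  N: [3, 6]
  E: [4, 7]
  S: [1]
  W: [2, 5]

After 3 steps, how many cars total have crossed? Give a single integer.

Answer: 3

Derivation:
Step 1 [NS]: N:car3-GO,E:wait,S:car1-GO,W:wait | queues: N=1 E=2 S=0 W=2
Step 2 [NS]: N:car6-GO,E:wait,S:empty,W:wait | queues: N=0 E=2 S=0 W=2
Step 3 [NS]: N:empty,E:wait,S:empty,W:wait | queues: N=0 E=2 S=0 W=2
Cars crossed by step 3: 3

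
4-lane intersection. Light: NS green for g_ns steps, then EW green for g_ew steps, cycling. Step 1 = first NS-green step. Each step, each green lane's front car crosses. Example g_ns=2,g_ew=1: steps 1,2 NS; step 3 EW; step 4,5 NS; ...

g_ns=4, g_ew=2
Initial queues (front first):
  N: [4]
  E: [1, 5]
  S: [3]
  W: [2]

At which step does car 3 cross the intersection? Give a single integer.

Step 1 [NS]: N:car4-GO,E:wait,S:car3-GO,W:wait | queues: N=0 E=2 S=0 W=1
Step 2 [NS]: N:empty,E:wait,S:empty,W:wait | queues: N=0 E=2 S=0 W=1
Step 3 [NS]: N:empty,E:wait,S:empty,W:wait | queues: N=0 E=2 S=0 W=1
Step 4 [NS]: N:empty,E:wait,S:empty,W:wait | queues: N=0 E=2 S=0 W=1
Step 5 [EW]: N:wait,E:car1-GO,S:wait,W:car2-GO | queues: N=0 E=1 S=0 W=0
Step 6 [EW]: N:wait,E:car5-GO,S:wait,W:empty | queues: N=0 E=0 S=0 W=0
Car 3 crosses at step 1

1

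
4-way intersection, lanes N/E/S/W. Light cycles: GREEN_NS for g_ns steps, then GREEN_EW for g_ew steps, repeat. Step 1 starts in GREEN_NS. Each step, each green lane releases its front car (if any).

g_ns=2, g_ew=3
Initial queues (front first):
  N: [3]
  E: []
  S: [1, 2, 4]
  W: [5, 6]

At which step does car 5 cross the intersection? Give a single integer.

Step 1 [NS]: N:car3-GO,E:wait,S:car1-GO,W:wait | queues: N=0 E=0 S=2 W=2
Step 2 [NS]: N:empty,E:wait,S:car2-GO,W:wait | queues: N=0 E=0 S=1 W=2
Step 3 [EW]: N:wait,E:empty,S:wait,W:car5-GO | queues: N=0 E=0 S=1 W=1
Step 4 [EW]: N:wait,E:empty,S:wait,W:car6-GO | queues: N=0 E=0 S=1 W=0
Step 5 [EW]: N:wait,E:empty,S:wait,W:empty | queues: N=0 E=0 S=1 W=0
Step 6 [NS]: N:empty,E:wait,S:car4-GO,W:wait | queues: N=0 E=0 S=0 W=0
Car 5 crosses at step 3

3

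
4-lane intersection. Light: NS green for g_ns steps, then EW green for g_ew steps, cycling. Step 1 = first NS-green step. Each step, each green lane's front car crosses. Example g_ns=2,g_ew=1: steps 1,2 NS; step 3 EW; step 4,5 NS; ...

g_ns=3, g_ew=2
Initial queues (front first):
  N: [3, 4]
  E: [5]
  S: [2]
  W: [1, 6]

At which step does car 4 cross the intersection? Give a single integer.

Step 1 [NS]: N:car3-GO,E:wait,S:car2-GO,W:wait | queues: N=1 E=1 S=0 W=2
Step 2 [NS]: N:car4-GO,E:wait,S:empty,W:wait | queues: N=0 E=1 S=0 W=2
Step 3 [NS]: N:empty,E:wait,S:empty,W:wait | queues: N=0 E=1 S=0 W=2
Step 4 [EW]: N:wait,E:car5-GO,S:wait,W:car1-GO | queues: N=0 E=0 S=0 W=1
Step 5 [EW]: N:wait,E:empty,S:wait,W:car6-GO | queues: N=0 E=0 S=0 W=0
Car 4 crosses at step 2

2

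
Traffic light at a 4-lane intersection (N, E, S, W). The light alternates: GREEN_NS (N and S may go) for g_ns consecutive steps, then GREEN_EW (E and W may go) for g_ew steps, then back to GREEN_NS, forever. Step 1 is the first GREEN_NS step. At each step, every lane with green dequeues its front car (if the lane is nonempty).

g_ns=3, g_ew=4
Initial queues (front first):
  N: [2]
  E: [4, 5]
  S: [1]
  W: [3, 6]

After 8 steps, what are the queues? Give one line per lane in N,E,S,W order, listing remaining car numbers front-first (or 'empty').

Step 1 [NS]: N:car2-GO,E:wait,S:car1-GO,W:wait | queues: N=0 E=2 S=0 W=2
Step 2 [NS]: N:empty,E:wait,S:empty,W:wait | queues: N=0 E=2 S=0 W=2
Step 3 [NS]: N:empty,E:wait,S:empty,W:wait | queues: N=0 E=2 S=0 W=2
Step 4 [EW]: N:wait,E:car4-GO,S:wait,W:car3-GO | queues: N=0 E=1 S=0 W=1
Step 5 [EW]: N:wait,E:car5-GO,S:wait,W:car6-GO | queues: N=0 E=0 S=0 W=0

N: empty
E: empty
S: empty
W: empty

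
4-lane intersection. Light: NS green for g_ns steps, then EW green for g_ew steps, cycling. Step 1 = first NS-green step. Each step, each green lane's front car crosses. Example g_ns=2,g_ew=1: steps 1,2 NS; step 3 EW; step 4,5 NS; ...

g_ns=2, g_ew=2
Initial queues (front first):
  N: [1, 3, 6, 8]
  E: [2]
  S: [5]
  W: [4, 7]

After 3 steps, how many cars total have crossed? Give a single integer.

Step 1 [NS]: N:car1-GO,E:wait,S:car5-GO,W:wait | queues: N=3 E=1 S=0 W=2
Step 2 [NS]: N:car3-GO,E:wait,S:empty,W:wait | queues: N=2 E=1 S=0 W=2
Step 3 [EW]: N:wait,E:car2-GO,S:wait,W:car4-GO | queues: N=2 E=0 S=0 W=1
Cars crossed by step 3: 5

Answer: 5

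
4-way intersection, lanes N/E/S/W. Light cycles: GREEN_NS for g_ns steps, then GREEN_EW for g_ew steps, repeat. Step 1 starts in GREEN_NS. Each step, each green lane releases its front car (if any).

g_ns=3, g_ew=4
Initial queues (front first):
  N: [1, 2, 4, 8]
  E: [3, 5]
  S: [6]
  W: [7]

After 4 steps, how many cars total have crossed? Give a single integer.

Step 1 [NS]: N:car1-GO,E:wait,S:car6-GO,W:wait | queues: N=3 E=2 S=0 W=1
Step 2 [NS]: N:car2-GO,E:wait,S:empty,W:wait | queues: N=2 E=2 S=0 W=1
Step 3 [NS]: N:car4-GO,E:wait,S:empty,W:wait | queues: N=1 E=2 S=0 W=1
Step 4 [EW]: N:wait,E:car3-GO,S:wait,W:car7-GO | queues: N=1 E=1 S=0 W=0
Cars crossed by step 4: 6

Answer: 6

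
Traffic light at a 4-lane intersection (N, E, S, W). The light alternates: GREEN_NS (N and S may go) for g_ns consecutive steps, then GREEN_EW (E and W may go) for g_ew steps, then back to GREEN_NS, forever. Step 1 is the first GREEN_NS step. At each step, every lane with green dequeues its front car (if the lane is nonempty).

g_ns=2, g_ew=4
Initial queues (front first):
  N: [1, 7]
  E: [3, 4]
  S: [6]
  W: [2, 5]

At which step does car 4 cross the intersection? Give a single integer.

Step 1 [NS]: N:car1-GO,E:wait,S:car6-GO,W:wait | queues: N=1 E=2 S=0 W=2
Step 2 [NS]: N:car7-GO,E:wait,S:empty,W:wait | queues: N=0 E=2 S=0 W=2
Step 3 [EW]: N:wait,E:car3-GO,S:wait,W:car2-GO | queues: N=0 E=1 S=0 W=1
Step 4 [EW]: N:wait,E:car4-GO,S:wait,W:car5-GO | queues: N=0 E=0 S=0 W=0
Car 4 crosses at step 4

4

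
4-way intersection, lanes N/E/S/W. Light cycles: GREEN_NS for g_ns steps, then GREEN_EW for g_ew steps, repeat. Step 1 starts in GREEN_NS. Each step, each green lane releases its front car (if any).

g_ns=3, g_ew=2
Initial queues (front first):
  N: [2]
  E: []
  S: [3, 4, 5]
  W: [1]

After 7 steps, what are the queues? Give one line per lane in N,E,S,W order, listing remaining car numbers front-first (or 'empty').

Step 1 [NS]: N:car2-GO,E:wait,S:car3-GO,W:wait | queues: N=0 E=0 S=2 W=1
Step 2 [NS]: N:empty,E:wait,S:car4-GO,W:wait | queues: N=0 E=0 S=1 W=1
Step 3 [NS]: N:empty,E:wait,S:car5-GO,W:wait | queues: N=0 E=0 S=0 W=1
Step 4 [EW]: N:wait,E:empty,S:wait,W:car1-GO | queues: N=0 E=0 S=0 W=0

N: empty
E: empty
S: empty
W: empty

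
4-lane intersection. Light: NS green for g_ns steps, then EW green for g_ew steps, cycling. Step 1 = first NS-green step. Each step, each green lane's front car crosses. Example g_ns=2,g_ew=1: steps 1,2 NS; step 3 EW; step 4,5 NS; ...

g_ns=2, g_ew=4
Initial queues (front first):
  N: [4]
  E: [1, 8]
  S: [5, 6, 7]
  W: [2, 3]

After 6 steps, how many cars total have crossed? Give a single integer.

Answer: 7

Derivation:
Step 1 [NS]: N:car4-GO,E:wait,S:car5-GO,W:wait | queues: N=0 E=2 S=2 W=2
Step 2 [NS]: N:empty,E:wait,S:car6-GO,W:wait | queues: N=0 E=2 S=1 W=2
Step 3 [EW]: N:wait,E:car1-GO,S:wait,W:car2-GO | queues: N=0 E=1 S=1 W=1
Step 4 [EW]: N:wait,E:car8-GO,S:wait,W:car3-GO | queues: N=0 E=0 S=1 W=0
Step 5 [EW]: N:wait,E:empty,S:wait,W:empty | queues: N=0 E=0 S=1 W=0
Step 6 [EW]: N:wait,E:empty,S:wait,W:empty | queues: N=0 E=0 S=1 W=0
Cars crossed by step 6: 7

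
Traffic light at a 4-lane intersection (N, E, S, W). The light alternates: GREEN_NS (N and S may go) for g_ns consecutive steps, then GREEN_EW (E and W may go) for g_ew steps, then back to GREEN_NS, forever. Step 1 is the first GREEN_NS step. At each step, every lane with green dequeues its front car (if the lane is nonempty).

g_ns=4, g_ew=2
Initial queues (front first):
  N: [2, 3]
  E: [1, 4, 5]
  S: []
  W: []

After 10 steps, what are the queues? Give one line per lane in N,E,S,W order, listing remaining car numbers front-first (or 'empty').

Step 1 [NS]: N:car2-GO,E:wait,S:empty,W:wait | queues: N=1 E=3 S=0 W=0
Step 2 [NS]: N:car3-GO,E:wait,S:empty,W:wait | queues: N=0 E=3 S=0 W=0
Step 3 [NS]: N:empty,E:wait,S:empty,W:wait | queues: N=0 E=3 S=0 W=0
Step 4 [NS]: N:empty,E:wait,S:empty,W:wait | queues: N=0 E=3 S=0 W=0
Step 5 [EW]: N:wait,E:car1-GO,S:wait,W:empty | queues: N=0 E=2 S=0 W=0
Step 6 [EW]: N:wait,E:car4-GO,S:wait,W:empty | queues: N=0 E=1 S=0 W=0
Step 7 [NS]: N:empty,E:wait,S:empty,W:wait | queues: N=0 E=1 S=0 W=0
Step 8 [NS]: N:empty,E:wait,S:empty,W:wait | queues: N=0 E=1 S=0 W=0
Step 9 [NS]: N:empty,E:wait,S:empty,W:wait | queues: N=0 E=1 S=0 W=0
Step 10 [NS]: N:empty,E:wait,S:empty,W:wait | queues: N=0 E=1 S=0 W=0

N: empty
E: 5
S: empty
W: empty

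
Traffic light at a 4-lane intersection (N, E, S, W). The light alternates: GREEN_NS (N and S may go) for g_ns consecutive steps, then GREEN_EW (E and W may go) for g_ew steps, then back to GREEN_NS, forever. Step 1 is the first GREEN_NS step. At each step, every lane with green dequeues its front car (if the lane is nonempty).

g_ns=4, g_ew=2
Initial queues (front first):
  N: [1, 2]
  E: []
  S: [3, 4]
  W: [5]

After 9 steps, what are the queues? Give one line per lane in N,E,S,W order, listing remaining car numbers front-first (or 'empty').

Step 1 [NS]: N:car1-GO,E:wait,S:car3-GO,W:wait | queues: N=1 E=0 S=1 W=1
Step 2 [NS]: N:car2-GO,E:wait,S:car4-GO,W:wait | queues: N=0 E=0 S=0 W=1
Step 3 [NS]: N:empty,E:wait,S:empty,W:wait | queues: N=0 E=0 S=0 W=1
Step 4 [NS]: N:empty,E:wait,S:empty,W:wait | queues: N=0 E=0 S=0 W=1
Step 5 [EW]: N:wait,E:empty,S:wait,W:car5-GO | queues: N=0 E=0 S=0 W=0

N: empty
E: empty
S: empty
W: empty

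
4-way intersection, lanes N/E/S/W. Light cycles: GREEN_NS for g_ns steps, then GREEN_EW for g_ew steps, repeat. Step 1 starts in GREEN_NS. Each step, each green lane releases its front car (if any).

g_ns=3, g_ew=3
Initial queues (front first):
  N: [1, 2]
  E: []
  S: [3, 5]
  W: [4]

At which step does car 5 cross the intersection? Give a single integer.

Step 1 [NS]: N:car1-GO,E:wait,S:car3-GO,W:wait | queues: N=1 E=0 S=1 W=1
Step 2 [NS]: N:car2-GO,E:wait,S:car5-GO,W:wait | queues: N=0 E=0 S=0 W=1
Step 3 [NS]: N:empty,E:wait,S:empty,W:wait | queues: N=0 E=0 S=0 W=1
Step 4 [EW]: N:wait,E:empty,S:wait,W:car4-GO | queues: N=0 E=0 S=0 W=0
Car 5 crosses at step 2

2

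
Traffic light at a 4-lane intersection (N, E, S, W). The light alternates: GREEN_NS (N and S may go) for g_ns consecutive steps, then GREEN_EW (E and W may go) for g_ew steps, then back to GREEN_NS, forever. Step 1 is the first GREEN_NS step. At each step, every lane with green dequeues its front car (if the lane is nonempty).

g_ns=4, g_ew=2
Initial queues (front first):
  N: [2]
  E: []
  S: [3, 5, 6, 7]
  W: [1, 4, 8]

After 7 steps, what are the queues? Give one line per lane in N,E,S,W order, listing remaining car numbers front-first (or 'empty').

Step 1 [NS]: N:car2-GO,E:wait,S:car3-GO,W:wait | queues: N=0 E=0 S=3 W=3
Step 2 [NS]: N:empty,E:wait,S:car5-GO,W:wait | queues: N=0 E=0 S=2 W=3
Step 3 [NS]: N:empty,E:wait,S:car6-GO,W:wait | queues: N=0 E=0 S=1 W=3
Step 4 [NS]: N:empty,E:wait,S:car7-GO,W:wait | queues: N=0 E=0 S=0 W=3
Step 5 [EW]: N:wait,E:empty,S:wait,W:car1-GO | queues: N=0 E=0 S=0 W=2
Step 6 [EW]: N:wait,E:empty,S:wait,W:car4-GO | queues: N=0 E=0 S=0 W=1
Step 7 [NS]: N:empty,E:wait,S:empty,W:wait | queues: N=0 E=0 S=0 W=1

N: empty
E: empty
S: empty
W: 8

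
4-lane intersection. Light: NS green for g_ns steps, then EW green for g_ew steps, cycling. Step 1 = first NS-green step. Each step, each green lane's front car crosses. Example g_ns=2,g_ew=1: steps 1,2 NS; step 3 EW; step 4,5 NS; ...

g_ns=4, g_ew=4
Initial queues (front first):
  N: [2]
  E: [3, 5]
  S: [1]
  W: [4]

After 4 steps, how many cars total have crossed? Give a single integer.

Answer: 2

Derivation:
Step 1 [NS]: N:car2-GO,E:wait,S:car1-GO,W:wait | queues: N=0 E=2 S=0 W=1
Step 2 [NS]: N:empty,E:wait,S:empty,W:wait | queues: N=0 E=2 S=0 W=1
Step 3 [NS]: N:empty,E:wait,S:empty,W:wait | queues: N=0 E=2 S=0 W=1
Step 4 [NS]: N:empty,E:wait,S:empty,W:wait | queues: N=0 E=2 S=0 W=1
Cars crossed by step 4: 2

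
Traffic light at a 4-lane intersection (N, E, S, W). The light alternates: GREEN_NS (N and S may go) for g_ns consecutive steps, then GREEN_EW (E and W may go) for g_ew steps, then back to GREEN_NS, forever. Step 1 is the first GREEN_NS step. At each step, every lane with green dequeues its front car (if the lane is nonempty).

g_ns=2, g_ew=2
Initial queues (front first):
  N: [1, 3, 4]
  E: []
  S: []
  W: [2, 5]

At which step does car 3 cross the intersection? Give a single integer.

Step 1 [NS]: N:car1-GO,E:wait,S:empty,W:wait | queues: N=2 E=0 S=0 W=2
Step 2 [NS]: N:car3-GO,E:wait,S:empty,W:wait | queues: N=1 E=0 S=0 W=2
Step 3 [EW]: N:wait,E:empty,S:wait,W:car2-GO | queues: N=1 E=0 S=0 W=1
Step 4 [EW]: N:wait,E:empty,S:wait,W:car5-GO | queues: N=1 E=0 S=0 W=0
Step 5 [NS]: N:car4-GO,E:wait,S:empty,W:wait | queues: N=0 E=0 S=0 W=0
Car 3 crosses at step 2

2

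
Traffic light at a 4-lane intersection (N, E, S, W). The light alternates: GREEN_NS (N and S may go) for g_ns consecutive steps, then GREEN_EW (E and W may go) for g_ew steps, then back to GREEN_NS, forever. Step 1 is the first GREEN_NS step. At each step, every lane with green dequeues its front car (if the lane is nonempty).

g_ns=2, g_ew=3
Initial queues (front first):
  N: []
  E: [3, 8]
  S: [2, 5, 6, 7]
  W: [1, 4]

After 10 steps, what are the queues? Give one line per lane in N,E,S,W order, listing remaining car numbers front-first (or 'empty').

Step 1 [NS]: N:empty,E:wait,S:car2-GO,W:wait | queues: N=0 E=2 S=3 W=2
Step 2 [NS]: N:empty,E:wait,S:car5-GO,W:wait | queues: N=0 E=2 S=2 W=2
Step 3 [EW]: N:wait,E:car3-GO,S:wait,W:car1-GO | queues: N=0 E=1 S=2 W=1
Step 4 [EW]: N:wait,E:car8-GO,S:wait,W:car4-GO | queues: N=0 E=0 S=2 W=0
Step 5 [EW]: N:wait,E:empty,S:wait,W:empty | queues: N=0 E=0 S=2 W=0
Step 6 [NS]: N:empty,E:wait,S:car6-GO,W:wait | queues: N=0 E=0 S=1 W=0
Step 7 [NS]: N:empty,E:wait,S:car7-GO,W:wait | queues: N=0 E=0 S=0 W=0

N: empty
E: empty
S: empty
W: empty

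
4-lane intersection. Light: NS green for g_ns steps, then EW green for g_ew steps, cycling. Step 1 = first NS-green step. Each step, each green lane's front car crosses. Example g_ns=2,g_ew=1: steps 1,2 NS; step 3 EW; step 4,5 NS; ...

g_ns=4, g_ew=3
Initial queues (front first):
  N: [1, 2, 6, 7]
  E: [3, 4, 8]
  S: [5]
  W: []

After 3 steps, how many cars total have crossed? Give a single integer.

Step 1 [NS]: N:car1-GO,E:wait,S:car5-GO,W:wait | queues: N=3 E=3 S=0 W=0
Step 2 [NS]: N:car2-GO,E:wait,S:empty,W:wait | queues: N=2 E=3 S=0 W=0
Step 3 [NS]: N:car6-GO,E:wait,S:empty,W:wait | queues: N=1 E=3 S=0 W=0
Cars crossed by step 3: 4

Answer: 4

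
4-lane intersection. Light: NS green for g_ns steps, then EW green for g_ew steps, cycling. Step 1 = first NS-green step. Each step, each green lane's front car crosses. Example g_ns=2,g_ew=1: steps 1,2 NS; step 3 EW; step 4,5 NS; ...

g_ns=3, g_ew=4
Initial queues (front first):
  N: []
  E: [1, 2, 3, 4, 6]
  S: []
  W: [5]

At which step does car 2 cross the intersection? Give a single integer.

Step 1 [NS]: N:empty,E:wait,S:empty,W:wait | queues: N=0 E=5 S=0 W=1
Step 2 [NS]: N:empty,E:wait,S:empty,W:wait | queues: N=0 E=5 S=0 W=1
Step 3 [NS]: N:empty,E:wait,S:empty,W:wait | queues: N=0 E=5 S=0 W=1
Step 4 [EW]: N:wait,E:car1-GO,S:wait,W:car5-GO | queues: N=0 E=4 S=0 W=0
Step 5 [EW]: N:wait,E:car2-GO,S:wait,W:empty | queues: N=0 E=3 S=0 W=0
Step 6 [EW]: N:wait,E:car3-GO,S:wait,W:empty | queues: N=0 E=2 S=0 W=0
Step 7 [EW]: N:wait,E:car4-GO,S:wait,W:empty | queues: N=0 E=1 S=0 W=0
Step 8 [NS]: N:empty,E:wait,S:empty,W:wait | queues: N=0 E=1 S=0 W=0
Step 9 [NS]: N:empty,E:wait,S:empty,W:wait | queues: N=0 E=1 S=0 W=0
Step 10 [NS]: N:empty,E:wait,S:empty,W:wait | queues: N=0 E=1 S=0 W=0
Step 11 [EW]: N:wait,E:car6-GO,S:wait,W:empty | queues: N=0 E=0 S=0 W=0
Car 2 crosses at step 5

5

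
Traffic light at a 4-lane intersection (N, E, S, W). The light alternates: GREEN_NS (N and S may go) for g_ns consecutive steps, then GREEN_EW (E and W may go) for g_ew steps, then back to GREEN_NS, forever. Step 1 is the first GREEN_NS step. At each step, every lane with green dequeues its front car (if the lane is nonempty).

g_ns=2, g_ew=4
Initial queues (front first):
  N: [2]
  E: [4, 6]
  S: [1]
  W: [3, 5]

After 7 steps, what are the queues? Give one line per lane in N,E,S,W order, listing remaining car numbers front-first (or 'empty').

Step 1 [NS]: N:car2-GO,E:wait,S:car1-GO,W:wait | queues: N=0 E=2 S=0 W=2
Step 2 [NS]: N:empty,E:wait,S:empty,W:wait | queues: N=0 E=2 S=0 W=2
Step 3 [EW]: N:wait,E:car4-GO,S:wait,W:car3-GO | queues: N=0 E=1 S=0 W=1
Step 4 [EW]: N:wait,E:car6-GO,S:wait,W:car5-GO | queues: N=0 E=0 S=0 W=0

N: empty
E: empty
S: empty
W: empty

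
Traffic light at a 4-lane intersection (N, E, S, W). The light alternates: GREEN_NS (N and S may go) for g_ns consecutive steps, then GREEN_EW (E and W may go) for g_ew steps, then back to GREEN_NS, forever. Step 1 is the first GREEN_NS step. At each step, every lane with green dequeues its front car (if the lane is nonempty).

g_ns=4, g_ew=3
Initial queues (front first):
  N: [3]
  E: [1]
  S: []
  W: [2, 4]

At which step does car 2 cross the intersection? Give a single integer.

Step 1 [NS]: N:car3-GO,E:wait,S:empty,W:wait | queues: N=0 E=1 S=0 W=2
Step 2 [NS]: N:empty,E:wait,S:empty,W:wait | queues: N=0 E=1 S=0 W=2
Step 3 [NS]: N:empty,E:wait,S:empty,W:wait | queues: N=0 E=1 S=0 W=2
Step 4 [NS]: N:empty,E:wait,S:empty,W:wait | queues: N=0 E=1 S=0 W=2
Step 5 [EW]: N:wait,E:car1-GO,S:wait,W:car2-GO | queues: N=0 E=0 S=0 W=1
Step 6 [EW]: N:wait,E:empty,S:wait,W:car4-GO | queues: N=0 E=0 S=0 W=0
Car 2 crosses at step 5

5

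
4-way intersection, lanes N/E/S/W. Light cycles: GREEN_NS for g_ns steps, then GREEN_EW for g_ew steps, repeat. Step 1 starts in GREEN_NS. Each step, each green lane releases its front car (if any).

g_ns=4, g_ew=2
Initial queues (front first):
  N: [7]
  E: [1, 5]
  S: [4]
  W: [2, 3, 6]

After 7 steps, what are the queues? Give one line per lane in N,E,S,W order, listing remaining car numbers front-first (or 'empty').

Step 1 [NS]: N:car7-GO,E:wait,S:car4-GO,W:wait | queues: N=0 E=2 S=0 W=3
Step 2 [NS]: N:empty,E:wait,S:empty,W:wait | queues: N=0 E=2 S=0 W=3
Step 3 [NS]: N:empty,E:wait,S:empty,W:wait | queues: N=0 E=2 S=0 W=3
Step 4 [NS]: N:empty,E:wait,S:empty,W:wait | queues: N=0 E=2 S=0 W=3
Step 5 [EW]: N:wait,E:car1-GO,S:wait,W:car2-GO | queues: N=0 E=1 S=0 W=2
Step 6 [EW]: N:wait,E:car5-GO,S:wait,W:car3-GO | queues: N=0 E=0 S=0 W=1
Step 7 [NS]: N:empty,E:wait,S:empty,W:wait | queues: N=0 E=0 S=0 W=1

N: empty
E: empty
S: empty
W: 6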